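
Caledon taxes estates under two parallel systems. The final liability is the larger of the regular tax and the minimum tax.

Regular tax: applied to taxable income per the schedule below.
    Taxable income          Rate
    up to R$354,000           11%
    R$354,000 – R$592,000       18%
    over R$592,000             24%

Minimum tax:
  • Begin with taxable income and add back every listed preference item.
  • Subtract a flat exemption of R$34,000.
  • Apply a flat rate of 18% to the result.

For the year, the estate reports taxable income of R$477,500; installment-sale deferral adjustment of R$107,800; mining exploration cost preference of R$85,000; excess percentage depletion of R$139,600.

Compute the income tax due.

Minimum tax:
  Adjusted income: R$477,500 + R$107,800 + R$85,000 + R$139,600 = R$809,900
  Less exemption R$34,000 → base R$775,900
  R$775,900 × 18% = R$139,662

Regular tax:
  R$354,000 × 11% = R$38,940
  R$123,500 × 18% = R$22,230
  → R$61,170

R$139,662 > R$61,170, so the minimum tax is the binding amount.

R$139,662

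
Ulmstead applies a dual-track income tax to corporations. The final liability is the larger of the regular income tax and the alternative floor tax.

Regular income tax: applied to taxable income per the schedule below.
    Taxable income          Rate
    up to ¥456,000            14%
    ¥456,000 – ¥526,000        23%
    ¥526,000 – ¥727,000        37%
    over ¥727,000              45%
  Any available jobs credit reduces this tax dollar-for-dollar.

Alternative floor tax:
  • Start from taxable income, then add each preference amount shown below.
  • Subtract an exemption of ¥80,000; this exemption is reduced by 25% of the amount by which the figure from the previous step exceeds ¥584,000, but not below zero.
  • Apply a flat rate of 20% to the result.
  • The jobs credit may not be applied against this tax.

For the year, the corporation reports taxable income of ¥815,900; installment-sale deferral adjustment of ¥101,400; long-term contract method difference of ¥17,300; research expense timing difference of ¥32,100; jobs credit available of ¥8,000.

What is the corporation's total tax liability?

Alternative floor tax:
  Adjusted income: ¥815,900 + ¥101,400 + ¥17,300 + ¥32,100 = ¥966,700
  Exemption: 25% × (¥966,700 − ¥584,000) = ¥95,675 ≥ ¥80,000, so the exemption is fully phased out
  Base: ¥966,700 − ¥0 = ¥966,700
  ¥966,700 × 20% = ¥193,340

Regular income tax:
  ¥456,000 × 14% = ¥63,840
  ¥70,000 × 23% = ¥16,100
  ¥201,000 × 37% = ¥74,370
  ¥88,900 × 45% = ¥40,005
  → ¥194,315
  Less jobs credit ¥8,000 → ¥186,315

¥193,340 > ¥186,315, so the alternative floor tax is the binding amount.

¥193,340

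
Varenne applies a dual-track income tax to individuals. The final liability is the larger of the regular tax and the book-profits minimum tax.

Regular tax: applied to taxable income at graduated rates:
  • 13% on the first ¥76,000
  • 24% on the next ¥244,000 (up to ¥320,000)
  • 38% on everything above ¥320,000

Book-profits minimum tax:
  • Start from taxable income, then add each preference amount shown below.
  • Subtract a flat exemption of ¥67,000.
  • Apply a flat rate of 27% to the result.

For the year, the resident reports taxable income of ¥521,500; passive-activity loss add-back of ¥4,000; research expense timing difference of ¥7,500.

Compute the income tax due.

¥145,010

Book-profits minimum tax:
  Adjusted income: ¥521,500 + ¥4,000 + ¥7,500 = ¥533,000
  Less exemption ¥67,000 → base ¥466,000
  ¥466,000 × 27% = ¥125,820

Regular tax:
  ¥76,000 × 13% = ¥9,880
  ¥244,000 × 24% = ¥58,560
  ¥201,500 × 38% = ¥76,570
  → ¥145,010

¥145,010 > ¥125,820, so the regular tax governs.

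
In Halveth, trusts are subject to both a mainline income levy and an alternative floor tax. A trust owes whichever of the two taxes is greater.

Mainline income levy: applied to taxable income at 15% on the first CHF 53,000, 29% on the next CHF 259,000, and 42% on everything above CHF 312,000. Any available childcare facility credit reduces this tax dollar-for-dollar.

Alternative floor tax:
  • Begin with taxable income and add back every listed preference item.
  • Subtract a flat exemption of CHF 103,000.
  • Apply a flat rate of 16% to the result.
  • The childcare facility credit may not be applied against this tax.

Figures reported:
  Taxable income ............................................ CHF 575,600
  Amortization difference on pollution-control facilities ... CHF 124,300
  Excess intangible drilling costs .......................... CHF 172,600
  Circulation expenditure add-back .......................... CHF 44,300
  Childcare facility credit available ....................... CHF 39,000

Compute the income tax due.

Alternative floor tax:
  Adjusted income: CHF 575,600 + CHF 124,300 + CHF 172,600 + CHF 44,300 = CHF 916,800
  Less exemption CHF 103,000 → base CHF 813,800
  CHF 813,800 × 16% = CHF 130,208

Mainline income levy:
  CHF 53,000 × 15% = CHF 7,950
  CHF 259,000 × 29% = CHF 75,110
  CHF 263,600 × 42% = CHF 110,712
  → CHF 193,772
  Less childcare facility credit CHF 39,000 → CHF 154,772

CHF 154,772 > CHF 130,208, so the mainline income levy governs.

CHF 154,772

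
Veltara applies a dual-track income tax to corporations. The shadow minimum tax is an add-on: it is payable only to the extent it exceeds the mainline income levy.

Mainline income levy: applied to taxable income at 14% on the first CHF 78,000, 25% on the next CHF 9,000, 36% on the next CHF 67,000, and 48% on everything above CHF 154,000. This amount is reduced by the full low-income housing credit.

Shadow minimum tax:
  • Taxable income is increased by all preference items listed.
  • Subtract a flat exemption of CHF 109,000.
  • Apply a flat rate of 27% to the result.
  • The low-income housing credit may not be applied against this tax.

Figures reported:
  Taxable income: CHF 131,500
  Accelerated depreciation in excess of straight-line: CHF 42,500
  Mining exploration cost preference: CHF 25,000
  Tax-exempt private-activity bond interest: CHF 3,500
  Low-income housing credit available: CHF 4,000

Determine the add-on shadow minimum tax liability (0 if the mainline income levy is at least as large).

Shadow minimum tax:
  Adjusted income: CHF 131,500 + CHF 42,500 + CHF 25,000 + CHF 3,500 = CHF 202,500
  Less exemption CHF 109,000 → base CHF 93,500
  CHF 93,500 × 27% = CHF 25,245

Mainline income levy:
  CHF 78,000 × 14% = CHF 10,920
  CHF 9,000 × 25% = CHF 2,250
  CHF 44,500 × 36% = CHF 16,020
  → CHF 29,190
  Less low-income housing credit CHF 4,000 → CHF 25,190

Excess of shadow minimum tax over mainline income levy: CHF 25,245 − CHF 25,190 = CHF 55.

CHF 55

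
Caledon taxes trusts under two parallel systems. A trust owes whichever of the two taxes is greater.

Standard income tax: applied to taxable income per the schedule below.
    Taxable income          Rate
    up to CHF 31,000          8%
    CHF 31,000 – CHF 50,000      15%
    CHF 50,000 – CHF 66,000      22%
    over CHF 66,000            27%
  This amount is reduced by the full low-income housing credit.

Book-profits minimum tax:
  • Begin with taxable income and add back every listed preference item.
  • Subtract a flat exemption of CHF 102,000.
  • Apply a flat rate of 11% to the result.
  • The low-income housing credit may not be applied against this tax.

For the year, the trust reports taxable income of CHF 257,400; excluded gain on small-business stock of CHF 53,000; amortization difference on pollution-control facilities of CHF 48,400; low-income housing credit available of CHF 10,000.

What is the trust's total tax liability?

CHF 50,528

Standard income tax:
  CHF 31,000 × 8% = CHF 2,480
  CHF 19,000 × 15% = CHF 2,850
  CHF 16,000 × 22% = CHF 3,520
  CHF 191,400 × 27% = CHF 51,678
  → CHF 60,528
  Less low-income housing credit CHF 10,000 → CHF 50,528

Book-profits minimum tax:
  Adjusted income: CHF 257,400 + CHF 53,000 + CHF 48,400 = CHF 358,800
  Less exemption CHF 102,000 → base CHF 256,800
  CHF 256,800 × 11% = CHF 28,248

CHF 50,528 > CHF 28,248, so the standard income tax governs.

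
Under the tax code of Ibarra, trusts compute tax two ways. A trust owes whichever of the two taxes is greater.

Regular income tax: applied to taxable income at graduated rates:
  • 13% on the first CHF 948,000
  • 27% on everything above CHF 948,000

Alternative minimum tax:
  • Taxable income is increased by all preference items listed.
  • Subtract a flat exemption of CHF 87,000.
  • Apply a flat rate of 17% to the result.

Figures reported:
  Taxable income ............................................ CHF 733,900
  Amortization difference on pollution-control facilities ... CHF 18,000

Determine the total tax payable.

Alternative minimum tax:
  Adjusted income: CHF 733,900 + CHF 18,000 = CHF 751,900
  Less exemption CHF 87,000 → base CHF 664,900
  CHF 664,900 × 17% = CHF 113,033

Regular income tax:
  CHF 733,900 × 13% = CHF 95,407

CHF 113,033 > CHF 95,407, so the alternative minimum tax is the binding amount.

CHF 113,033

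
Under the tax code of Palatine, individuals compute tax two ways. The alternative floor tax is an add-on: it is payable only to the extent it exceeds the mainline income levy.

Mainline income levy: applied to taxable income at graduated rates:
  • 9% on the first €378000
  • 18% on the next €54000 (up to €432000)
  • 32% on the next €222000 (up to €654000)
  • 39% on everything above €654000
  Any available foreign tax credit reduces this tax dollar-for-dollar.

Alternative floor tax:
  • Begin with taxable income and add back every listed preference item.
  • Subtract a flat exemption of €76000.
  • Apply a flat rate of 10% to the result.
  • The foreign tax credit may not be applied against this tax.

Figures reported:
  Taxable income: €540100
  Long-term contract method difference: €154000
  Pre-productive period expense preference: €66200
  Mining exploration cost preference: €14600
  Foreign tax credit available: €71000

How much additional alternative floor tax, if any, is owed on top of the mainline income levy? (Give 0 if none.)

Mainline income levy:
  €378000 × 9% = €34020
  €54000 × 18% = €9720
  €108100 × 32% = €34592
  → €78332
  Less foreign tax credit €71000 → €7332

Alternative floor tax:
  Adjusted income: €540100 + €154000 + €66200 + €14600 = €774900
  Less exemption €76000 → base €698900
  €698900 × 10% = €69890

Excess of alternative floor tax over mainline income levy: €69890 − €7332 = €62558.

€62558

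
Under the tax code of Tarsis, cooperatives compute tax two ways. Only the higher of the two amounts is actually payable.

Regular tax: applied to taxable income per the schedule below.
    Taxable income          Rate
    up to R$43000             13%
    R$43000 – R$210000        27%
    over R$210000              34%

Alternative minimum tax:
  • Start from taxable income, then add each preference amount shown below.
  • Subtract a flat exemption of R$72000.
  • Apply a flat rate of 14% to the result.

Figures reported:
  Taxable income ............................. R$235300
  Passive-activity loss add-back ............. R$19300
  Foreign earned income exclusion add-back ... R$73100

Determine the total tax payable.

R$59282

Regular tax:
  R$43000 × 13% = R$5590
  R$167000 × 27% = R$45090
  R$25300 × 34% = R$8602
  → R$59282

Alternative minimum tax:
  Adjusted income: R$235300 + R$19300 + R$73100 = R$327700
  Less exemption R$72000 → base R$255700
  R$255700 × 14% = R$35798

R$59282 > R$35798, so the regular tax governs.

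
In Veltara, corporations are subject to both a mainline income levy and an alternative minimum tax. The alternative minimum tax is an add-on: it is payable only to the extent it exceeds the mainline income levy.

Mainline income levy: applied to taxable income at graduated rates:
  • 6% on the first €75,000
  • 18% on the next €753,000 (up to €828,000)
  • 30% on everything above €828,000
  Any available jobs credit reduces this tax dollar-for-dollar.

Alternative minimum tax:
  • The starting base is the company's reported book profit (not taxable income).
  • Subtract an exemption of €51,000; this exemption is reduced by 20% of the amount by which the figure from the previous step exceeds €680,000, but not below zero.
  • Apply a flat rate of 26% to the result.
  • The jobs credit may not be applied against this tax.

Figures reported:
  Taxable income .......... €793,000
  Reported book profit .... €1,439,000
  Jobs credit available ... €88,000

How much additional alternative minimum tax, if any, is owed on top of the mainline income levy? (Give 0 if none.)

€328,400

Mainline income levy:
  €75,000 × 6% = €4,500
  €718,000 × 18% = €129,240
  → €133,740
  Less jobs credit €88,000 → €45,740

Alternative minimum tax:
  Base (reported book profit): €1,439,000
  Exemption: 20% × (€1,439,000 − €680,000) = €151,800 ≥ €51,000, so the exemption is fully phased out
  Base: €1,439,000 − €0 = €1,439,000
  €1,439,000 × 26% = €374,140

Excess of alternative minimum tax over mainline income levy: €374,140 − €45,740 = €328,400.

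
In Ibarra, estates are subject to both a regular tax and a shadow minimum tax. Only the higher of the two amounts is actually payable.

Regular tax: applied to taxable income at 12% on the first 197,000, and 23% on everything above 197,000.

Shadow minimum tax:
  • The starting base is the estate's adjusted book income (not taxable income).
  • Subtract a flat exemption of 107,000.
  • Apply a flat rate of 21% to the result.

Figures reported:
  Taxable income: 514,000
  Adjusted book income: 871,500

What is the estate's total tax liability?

160,545

Shadow minimum tax:
  Base (adjusted book income): 871,500
  Less exemption 107,000 → base 764,500
  764,500 × 21% = 160,545

Regular tax:
  197,000 × 12% = 23,640
  317,000 × 23% = 72,910
  → 96,550

160,545 > 96,550, so the shadow minimum tax is the binding amount.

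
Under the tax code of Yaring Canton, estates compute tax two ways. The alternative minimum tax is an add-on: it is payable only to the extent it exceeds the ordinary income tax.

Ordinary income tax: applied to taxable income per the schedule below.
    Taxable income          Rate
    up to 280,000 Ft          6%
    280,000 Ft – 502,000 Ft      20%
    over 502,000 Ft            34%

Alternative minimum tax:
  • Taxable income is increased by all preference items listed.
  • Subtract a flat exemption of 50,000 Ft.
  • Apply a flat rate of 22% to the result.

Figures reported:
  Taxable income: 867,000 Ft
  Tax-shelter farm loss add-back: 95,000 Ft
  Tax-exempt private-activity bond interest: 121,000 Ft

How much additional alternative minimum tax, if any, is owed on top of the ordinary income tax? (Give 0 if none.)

41,960 Ft

Ordinary income tax:
  280,000 Ft × 6% = 16,800 Ft
  222,000 Ft × 20% = 44,400 Ft
  365,000 Ft × 34% = 124,100 Ft
  → 185,300 Ft

Alternative minimum tax:
  Adjusted income: 867,000 Ft + 95,000 Ft + 121,000 Ft = 1,083,000 Ft
  Less exemption 50,000 Ft → base 1,033,000 Ft
  1,033,000 Ft × 22% = 227,260 Ft

Excess of alternative minimum tax over ordinary income tax: 227,260 Ft − 185,300 Ft = 41,960 Ft.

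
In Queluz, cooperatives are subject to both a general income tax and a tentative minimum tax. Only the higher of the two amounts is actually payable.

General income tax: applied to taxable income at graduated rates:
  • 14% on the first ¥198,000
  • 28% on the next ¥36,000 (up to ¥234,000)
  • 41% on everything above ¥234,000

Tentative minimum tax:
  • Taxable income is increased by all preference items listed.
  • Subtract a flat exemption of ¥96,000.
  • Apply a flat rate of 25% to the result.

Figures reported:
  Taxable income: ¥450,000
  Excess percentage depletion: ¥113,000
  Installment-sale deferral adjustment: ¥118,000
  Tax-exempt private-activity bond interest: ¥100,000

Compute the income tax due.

General income tax:
  ¥198,000 × 14% = ¥27,720
  ¥36,000 × 28% = ¥10,080
  ¥216,000 × 41% = ¥88,560
  → ¥126,360

Tentative minimum tax:
  Adjusted income: ¥450,000 + ¥113,000 + ¥118,000 + ¥100,000 = ¥781,000
  Less exemption ¥96,000 → base ¥685,000
  ¥685,000 × 25% = ¥171,250

¥171,250 > ¥126,360, so the tentative minimum tax is the binding amount.

¥171,250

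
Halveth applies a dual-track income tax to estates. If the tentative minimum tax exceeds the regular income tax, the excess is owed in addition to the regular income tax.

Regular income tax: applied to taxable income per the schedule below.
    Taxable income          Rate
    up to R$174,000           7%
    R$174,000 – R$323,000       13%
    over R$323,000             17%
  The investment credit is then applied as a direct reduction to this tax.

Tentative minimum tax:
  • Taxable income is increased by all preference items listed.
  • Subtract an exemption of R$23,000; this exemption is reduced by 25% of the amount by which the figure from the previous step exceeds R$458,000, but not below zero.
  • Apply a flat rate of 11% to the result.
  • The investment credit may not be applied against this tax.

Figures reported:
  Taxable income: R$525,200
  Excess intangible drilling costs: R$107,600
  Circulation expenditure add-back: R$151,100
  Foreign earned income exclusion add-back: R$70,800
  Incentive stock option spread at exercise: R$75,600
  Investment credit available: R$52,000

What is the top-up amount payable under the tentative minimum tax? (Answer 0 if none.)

Regular income tax:
  R$174,000 × 7% = R$12,180
  R$149,000 × 13% = R$19,370
  R$202,200 × 17% = R$34,374
  → R$65,924
  Less investment credit R$52,000 → R$13,924

Tentative minimum tax:
  Adjusted income: R$525,200 + R$107,600 + R$151,100 + R$70,800 + R$75,600 = R$930,300
  Exemption: 25% × (R$930,300 − R$458,000) = R$118,075 ≥ R$23,000, so the exemption is fully phased out
  Base: R$930,300 − R$0 = R$930,300
  R$930,300 × 11% = R$102,333

Excess of tentative minimum tax over regular income tax: R$102,333 − R$13,924 = R$88,409.

R$88,409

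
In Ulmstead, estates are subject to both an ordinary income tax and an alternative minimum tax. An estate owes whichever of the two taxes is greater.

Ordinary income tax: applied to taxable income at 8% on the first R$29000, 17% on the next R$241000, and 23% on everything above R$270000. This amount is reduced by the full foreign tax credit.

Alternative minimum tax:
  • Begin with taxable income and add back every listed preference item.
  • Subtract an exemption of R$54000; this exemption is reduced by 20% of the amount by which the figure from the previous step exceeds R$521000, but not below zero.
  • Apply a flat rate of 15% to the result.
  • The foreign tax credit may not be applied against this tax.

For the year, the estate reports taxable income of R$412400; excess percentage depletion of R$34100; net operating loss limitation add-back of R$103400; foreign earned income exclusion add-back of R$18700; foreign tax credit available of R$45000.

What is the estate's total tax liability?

R$78618

Alternative minimum tax:
  Adjusted income: R$412400 + R$34100 + R$103400 + R$18700 = R$568600
  Exemption: R$54000 − 20% × (R$568600 − R$521000) = R$54000 − R$9520 = R$44480
  Base: R$568600 − R$44480 = R$524120
  R$524120 × 15% = R$78618

Ordinary income tax:
  R$29000 × 8% = R$2320
  R$241000 × 17% = R$40970
  R$142400 × 23% = R$32752
  → R$76042
  Less foreign tax credit R$45000 → R$31042

R$78618 > R$31042, so the alternative minimum tax is the binding amount.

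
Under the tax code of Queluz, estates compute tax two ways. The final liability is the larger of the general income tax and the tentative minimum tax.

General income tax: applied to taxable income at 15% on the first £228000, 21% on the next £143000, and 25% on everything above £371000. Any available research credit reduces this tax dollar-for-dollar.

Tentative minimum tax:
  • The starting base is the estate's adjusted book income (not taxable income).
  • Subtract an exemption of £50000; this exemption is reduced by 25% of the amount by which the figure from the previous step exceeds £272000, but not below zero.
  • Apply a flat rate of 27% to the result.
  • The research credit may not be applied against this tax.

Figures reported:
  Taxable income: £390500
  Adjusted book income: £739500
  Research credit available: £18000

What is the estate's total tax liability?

Tentative minimum tax:
  Base (adjusted book income): £739500
  Exemption: 25% × (£739500 − £272000) = £116875 ≥ £50000, so the exemption is fully phased out
  Base: £739500 − £0 = £739500
  £739500 × 27% = £199665

General income tax:
  £228000 × 15% = £34200
  £143000 × 21% = £30030
  £19500 × 25% = £4875
  → £69105
  Less research credit £18000 → £51105

£199665 > £51105, so the tentative minimum tax is the binding amount.

£199665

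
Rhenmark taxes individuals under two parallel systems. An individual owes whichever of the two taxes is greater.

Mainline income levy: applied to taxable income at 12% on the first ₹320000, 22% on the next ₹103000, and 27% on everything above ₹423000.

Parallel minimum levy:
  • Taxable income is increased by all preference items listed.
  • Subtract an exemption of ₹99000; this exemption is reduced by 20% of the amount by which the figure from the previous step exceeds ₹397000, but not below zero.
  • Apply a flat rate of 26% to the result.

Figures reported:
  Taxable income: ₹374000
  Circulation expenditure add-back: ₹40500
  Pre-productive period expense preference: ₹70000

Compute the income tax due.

₹104780

Mainline income levy:
  ₹320000 × 12% = ₹38400
  ₹54000 × 22% = ₹11880
  → ₹50280

Parallel minimum levy:
  Adjusted income: ₹374000 + ₹40500 + ₹70000 = ₹484500
  Exemption: ₹99000 − 20% × (₹484500 − ₹397000) = ₹99000 − ₹17500 = ₹81500
  Base: ₹484500 − ₹81500 = ₹403000
  ₹403000 × 26% = ₹104780

₹104780 > ₹50280, so the parallel minimum levy is the binding amount.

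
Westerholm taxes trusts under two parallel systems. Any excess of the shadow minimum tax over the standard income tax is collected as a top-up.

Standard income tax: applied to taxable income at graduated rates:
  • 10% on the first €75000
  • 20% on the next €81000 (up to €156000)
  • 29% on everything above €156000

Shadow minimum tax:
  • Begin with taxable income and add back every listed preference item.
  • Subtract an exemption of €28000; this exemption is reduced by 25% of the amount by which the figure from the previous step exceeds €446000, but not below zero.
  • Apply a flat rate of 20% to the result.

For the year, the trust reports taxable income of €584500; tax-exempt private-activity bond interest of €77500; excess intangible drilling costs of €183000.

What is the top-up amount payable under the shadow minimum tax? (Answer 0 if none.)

Standard income tax:
  €75000 × 10% = €7500
  €81000 × 20% = €16200
  €428500 × 29% = €124265
  → €147965

Shadow minimum tax:
  Adjusted income: €584500 + €77500 + €183000 = €845000
  Exemption: 25% × (€845000 − €446000) = €99750 ≥ €28000, so the exemption is fully phased out
  Base: €845000 − €0 = €845000
  €845000 × 20% = €169000

Excess of shadow minimum tax over standard income tax: €169000 − €147965 = €21035.

€21035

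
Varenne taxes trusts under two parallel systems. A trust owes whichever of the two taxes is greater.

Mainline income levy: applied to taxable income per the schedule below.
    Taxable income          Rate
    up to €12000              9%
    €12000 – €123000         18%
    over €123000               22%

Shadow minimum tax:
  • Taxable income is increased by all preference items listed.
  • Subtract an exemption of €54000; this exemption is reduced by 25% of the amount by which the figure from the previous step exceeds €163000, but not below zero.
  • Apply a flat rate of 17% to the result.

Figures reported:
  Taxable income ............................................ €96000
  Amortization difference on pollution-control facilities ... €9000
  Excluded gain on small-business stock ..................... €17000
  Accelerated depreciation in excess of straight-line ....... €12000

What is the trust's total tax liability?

€16200

Mainline income levy:
  €12000 × 9% = €1080
  €84000 × 18% = €15120
  → €16200

Shadow minimum tax:
  Adjusted income: €96000 + €9000 + €17000 + €12000 = €134000
  Exemption: €134000 ≤ €163000, so full €54000 applies
  Base: €134000 − €54000 = €80000
  €80000 × 17% = €13600

€16200 > €13600, so the mainline income levy governs.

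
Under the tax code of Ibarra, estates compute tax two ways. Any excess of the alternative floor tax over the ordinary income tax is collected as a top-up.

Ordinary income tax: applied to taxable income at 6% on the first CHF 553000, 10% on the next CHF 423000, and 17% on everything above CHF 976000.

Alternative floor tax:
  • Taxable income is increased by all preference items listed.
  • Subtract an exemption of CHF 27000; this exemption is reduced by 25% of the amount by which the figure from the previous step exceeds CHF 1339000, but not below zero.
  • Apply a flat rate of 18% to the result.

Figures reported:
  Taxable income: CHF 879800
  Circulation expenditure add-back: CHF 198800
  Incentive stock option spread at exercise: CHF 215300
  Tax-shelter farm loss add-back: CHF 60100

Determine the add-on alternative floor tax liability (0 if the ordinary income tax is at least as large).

CHF 173675

Alternative floor tax:
  Adjusted income: CHF 879800 + CHF 198800 + CHF 215300 + CHF 60100 = CHF 1354000
  Exemption: CHF 27000 − 25% × (CHF 1354000 − CHF 1339000) = CHF 27000 − CHF 3750 = CHF 23250
  Base: CHF 1354000 − CHF 23250 = CHF 1330750
  CHF 1330750 × 18% = CHF 239535

Ordinary income tax:
  CHF 553000 × 6% = CHF 33180
  CHF 326800 × 10% = CHF 32680
  → CHF 65860

Excess of alternative floor tax over ordinary income tax: CHF 239535 − CHF 65860 = CHF 173675.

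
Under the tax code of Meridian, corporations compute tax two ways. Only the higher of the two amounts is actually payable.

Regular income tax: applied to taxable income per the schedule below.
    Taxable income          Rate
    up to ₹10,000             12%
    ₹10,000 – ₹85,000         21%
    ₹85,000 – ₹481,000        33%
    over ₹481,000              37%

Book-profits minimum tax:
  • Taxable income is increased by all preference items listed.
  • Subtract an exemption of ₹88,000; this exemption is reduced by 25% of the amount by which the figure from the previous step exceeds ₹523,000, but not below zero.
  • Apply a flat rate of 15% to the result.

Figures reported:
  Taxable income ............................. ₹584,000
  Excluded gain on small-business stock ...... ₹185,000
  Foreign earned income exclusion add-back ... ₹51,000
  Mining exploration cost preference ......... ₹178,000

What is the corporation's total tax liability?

₹185,740

Book-profits minimum tax:
  Adjusted income: ₹584,000 + ₹185,000 + ₹51,000 + ₹178,000 = ₹998,000
  Exemption: 25% × (₹998,000 − ₹523,000) = ₹118,750 ≥ ₹88,000, so the exemption is fully phased out
  Base: ₹998,000 − ₹0 = ₹998,000
  ₹998,000 × 15% = ₹149,700

Regular income tax:
  ₹10,000 × 12% = ₹1,200
  ₹75,000 × 21% = ₹15,750
  ₹396,000 × 33% = ₹130,680
  ₹103,000 × 37% = ₹38,110
  → ₹185,740

₹185,740 > ₹149,700, so the regular income tax governs.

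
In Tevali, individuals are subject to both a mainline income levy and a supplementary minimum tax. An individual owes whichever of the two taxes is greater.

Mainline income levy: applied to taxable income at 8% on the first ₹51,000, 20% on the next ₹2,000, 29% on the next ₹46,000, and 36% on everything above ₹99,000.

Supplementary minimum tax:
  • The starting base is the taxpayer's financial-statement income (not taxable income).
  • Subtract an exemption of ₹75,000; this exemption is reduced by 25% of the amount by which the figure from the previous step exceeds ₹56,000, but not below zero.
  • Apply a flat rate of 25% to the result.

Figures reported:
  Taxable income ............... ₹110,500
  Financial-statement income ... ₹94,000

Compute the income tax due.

Supplementary minimum tax:
  Base (financial-statement income): ₹94,000
  Exemption: ₹75,000 − 25% × (₹94,000 − ₹56,000) = ₹75,000 − ₹9,500 = ₹65,500
  Base: ₹94,000 − ₹65,500 = ₹28,500
  ₹28,500 × 25% = ₹7,125

Mainline income levy:
  ₹51,000 × 8% = ₹4,080
  ₹2,000 × 20% = ₹400
  ₹46,000 × 29% = ₹13,340
  ₹11,500 × 36% = ₹4,140
  → ₹21,960

₹21,960 > ₹7,125, so the mainline income levy governs.

₹21,960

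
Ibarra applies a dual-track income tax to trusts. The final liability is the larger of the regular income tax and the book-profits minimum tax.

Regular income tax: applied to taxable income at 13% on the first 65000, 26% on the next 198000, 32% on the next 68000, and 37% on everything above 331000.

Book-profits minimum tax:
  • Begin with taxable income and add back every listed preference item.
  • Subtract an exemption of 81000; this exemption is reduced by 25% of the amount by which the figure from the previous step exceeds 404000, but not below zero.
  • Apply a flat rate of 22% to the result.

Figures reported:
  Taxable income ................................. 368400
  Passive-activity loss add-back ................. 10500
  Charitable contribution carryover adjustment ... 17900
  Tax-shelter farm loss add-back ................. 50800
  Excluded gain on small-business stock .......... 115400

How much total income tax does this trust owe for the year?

114785

Book-profits minimum tax:
  Adjusted income: 368400 + 10500 + 17900 + 50800 + 115400 = 563000
  Exemption: 81000 − 25% × (563000 − 404000) = 81000 − 39750 = 41250
  Base: 563000 − 41250 = 521750
  521750 × 22% = 114785

Regular income tax:
  65000 × 13% = 8450
  198000 × 26% = 51480
  68000 × 32% = 21760
  37400 × 37% = 13838
  → 95528

114785 > 95528, so the book-profits minimum tax is the binding amount.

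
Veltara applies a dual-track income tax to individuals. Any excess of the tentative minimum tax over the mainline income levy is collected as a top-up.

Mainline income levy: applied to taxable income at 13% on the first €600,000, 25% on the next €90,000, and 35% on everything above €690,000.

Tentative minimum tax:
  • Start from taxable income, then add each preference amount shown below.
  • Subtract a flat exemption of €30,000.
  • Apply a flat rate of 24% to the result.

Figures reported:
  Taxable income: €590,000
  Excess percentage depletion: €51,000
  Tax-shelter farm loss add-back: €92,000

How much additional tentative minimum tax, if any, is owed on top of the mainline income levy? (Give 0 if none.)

€92,020

Tentative minimum tax:
  Adjusted income: €590,000 + €51,000 + €92,000 = €733,000
  Less exemption €30,000 → base €703,000
  €703,000 × 24% = €168,720

Mainline income levy:
  €590,000 × 13% = €76,700

Excess of tentative minimum tax over mainline income levy: €168,720 − €76,700 = €92,020.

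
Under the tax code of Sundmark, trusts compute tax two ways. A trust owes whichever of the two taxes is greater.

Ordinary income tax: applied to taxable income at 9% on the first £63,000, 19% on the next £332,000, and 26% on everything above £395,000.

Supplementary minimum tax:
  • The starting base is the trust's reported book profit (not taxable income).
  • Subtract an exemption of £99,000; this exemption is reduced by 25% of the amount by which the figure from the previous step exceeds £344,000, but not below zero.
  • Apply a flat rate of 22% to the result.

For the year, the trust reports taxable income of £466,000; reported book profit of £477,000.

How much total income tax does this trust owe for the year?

Supplementary minimum tax:
  Base (reported book profit): £477,000
  Exemption: £99,000 − 25% × (£477,000 − £344,000) = £99,000 − £33,250 = £65,750
  Base: £477,000 − £65,750 = £411,250
  £411,250 × 22% = £90,475

Ordinary income tax:
  £63,000 × 9% = £5,670
  £332,000 × 19% = £63,080
  £71,000 × 26% = £18,460
  → £87,210

£90,475 > £87,210, so the supplementary minimum tax is the binding amount.

£90,475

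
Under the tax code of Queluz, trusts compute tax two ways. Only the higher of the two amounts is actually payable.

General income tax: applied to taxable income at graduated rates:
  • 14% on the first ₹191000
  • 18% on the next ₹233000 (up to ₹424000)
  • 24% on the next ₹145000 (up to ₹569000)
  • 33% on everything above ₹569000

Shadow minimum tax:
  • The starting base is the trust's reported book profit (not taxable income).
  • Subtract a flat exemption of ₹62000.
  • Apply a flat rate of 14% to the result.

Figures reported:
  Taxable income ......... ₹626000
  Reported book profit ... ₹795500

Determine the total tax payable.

General income tax:
  ₹191000 × 14% = ₹26740
  ₹233000 × 18% = ₹41940
  ₹145000 × 24% = ₹34800
  ₹57000 × 33% = ₹18810
  → ₹122290

Shadow minimum tax:
  Base (reported book profit): ₹795500
  Less exemption ₹62000 → base ₹733500
  ₹733500 × 14% = ₹102690

₹122290 > ₹102690, so the general income tax governs.

₹122290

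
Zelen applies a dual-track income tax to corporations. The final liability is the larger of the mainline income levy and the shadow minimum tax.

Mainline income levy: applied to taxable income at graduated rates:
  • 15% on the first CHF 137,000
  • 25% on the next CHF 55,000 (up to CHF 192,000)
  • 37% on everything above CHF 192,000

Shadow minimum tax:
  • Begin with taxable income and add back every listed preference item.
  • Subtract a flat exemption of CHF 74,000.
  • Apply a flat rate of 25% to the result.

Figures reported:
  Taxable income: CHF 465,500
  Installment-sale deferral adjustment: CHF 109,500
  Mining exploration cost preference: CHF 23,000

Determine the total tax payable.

Mainline income levy:
  CHF 137,000 × 15% = CHF 20,550
  CHF 55,000 × 25% = CHF 13,750
  CHF 273,500 × 37% = CHF 101,195
  → CHF 135,495

Shadow minimum tax:
  Adjusted income: CHF 465,500 + CHF 109,500 + CHF 23,000 = CHF 598,000
  Less exemption CHF 74,000 → base CHF 524,000
  CHF 524,000 × 25% = CHF 131,000

CHF 135,495 > CHF 131,000, so the mainline income levy governs.

CHF 135,495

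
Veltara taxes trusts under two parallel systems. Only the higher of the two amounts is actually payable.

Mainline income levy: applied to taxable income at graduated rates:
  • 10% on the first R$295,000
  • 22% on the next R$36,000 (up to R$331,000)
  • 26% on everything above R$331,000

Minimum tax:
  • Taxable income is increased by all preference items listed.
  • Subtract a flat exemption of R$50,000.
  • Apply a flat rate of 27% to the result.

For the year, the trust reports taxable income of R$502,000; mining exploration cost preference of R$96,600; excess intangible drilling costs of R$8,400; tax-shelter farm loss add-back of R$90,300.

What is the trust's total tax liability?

Minimum tax:
  Adjusted income: R$502,000 + R$96,600 + R$8,400 + R$90,300 = R$697,300
  Less exemption R$50,000 → base R$647,300
  R$647,300 × 27% = R$174,771

Mainline income levy:
  R$295,000 × 10% = R$29,500
  R$36,000 × 22% = R$7,920
  R$171,000 × 26% = R$44,460
  → R$81,880

R$174,771 > R$81,880, so the minimum tax is the binding amount.

R$174,771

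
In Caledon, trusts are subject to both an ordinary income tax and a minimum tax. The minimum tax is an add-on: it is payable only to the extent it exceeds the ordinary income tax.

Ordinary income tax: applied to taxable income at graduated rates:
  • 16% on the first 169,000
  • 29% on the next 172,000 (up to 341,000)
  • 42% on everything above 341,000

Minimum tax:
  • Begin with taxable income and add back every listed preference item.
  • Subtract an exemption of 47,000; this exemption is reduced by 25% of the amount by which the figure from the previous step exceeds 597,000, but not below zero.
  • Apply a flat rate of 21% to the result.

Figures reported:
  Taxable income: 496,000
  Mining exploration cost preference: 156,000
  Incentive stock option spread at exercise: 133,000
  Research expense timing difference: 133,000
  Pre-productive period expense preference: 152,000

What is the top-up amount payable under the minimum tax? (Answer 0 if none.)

82,680

Ordinary income tax:
  169,000 × 16% = 27,040
  172,000 × 29% = 49,880
  155,000 × 42% = 65,100
  → 142,020

Minimum tax:
  Adjusted income: 496,000 + 156,000 + 133,000 + 133,000 + 152,000 = 1,070,000
  Exemption: 25% × (1,070,000 − 597,000) = 118,250 ≥ 47,000, so the exemption is fully phased out
  Base: 1,070,000 − 0 = 1,070,000
  1,070,000 × 21% = 224,700

Excess of minimum tax over ordinary income tax: 224,700 − 142,020 = 82,680.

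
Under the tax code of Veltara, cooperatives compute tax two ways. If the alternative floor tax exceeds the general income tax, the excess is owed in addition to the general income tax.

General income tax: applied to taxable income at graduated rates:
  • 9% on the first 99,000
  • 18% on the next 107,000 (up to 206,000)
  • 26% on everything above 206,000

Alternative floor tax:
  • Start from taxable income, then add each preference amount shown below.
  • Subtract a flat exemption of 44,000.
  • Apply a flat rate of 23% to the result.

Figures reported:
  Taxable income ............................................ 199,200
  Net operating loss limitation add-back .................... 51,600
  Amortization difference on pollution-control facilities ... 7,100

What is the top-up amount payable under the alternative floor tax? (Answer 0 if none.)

22,251

Alternative floor tax:
  Adjusted income: 199,200 + 51,600 + 7,100 = 257,900
  Less exemption 44,000 → base 213,900
  213,900 × 23% = 49,197

General income tax:
  99,000 × 9% = 8,910
  100,200 × 18% = 18,036
  → 26,946

Excess of alternative floor tax over general income tax: 49,197 − 26,946 = 22,251.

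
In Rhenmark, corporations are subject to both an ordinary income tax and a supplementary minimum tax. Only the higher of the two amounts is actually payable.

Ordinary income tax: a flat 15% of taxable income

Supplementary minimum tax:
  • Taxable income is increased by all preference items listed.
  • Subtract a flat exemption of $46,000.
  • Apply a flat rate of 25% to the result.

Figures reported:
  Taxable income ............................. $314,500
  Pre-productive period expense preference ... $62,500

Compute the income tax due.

$82,750

Ordinary income tax:
  $314,500 × 15% = $47,175

Supplementary minimum tax:
  Adjusted income: $314,500 + $62,500 = $377,000
  Less exemption $46,000 → base $331,000
  $331,000 × 25% = $82,750

$82,750 > $47,175, so the supplementary minimum tax is the binding amount.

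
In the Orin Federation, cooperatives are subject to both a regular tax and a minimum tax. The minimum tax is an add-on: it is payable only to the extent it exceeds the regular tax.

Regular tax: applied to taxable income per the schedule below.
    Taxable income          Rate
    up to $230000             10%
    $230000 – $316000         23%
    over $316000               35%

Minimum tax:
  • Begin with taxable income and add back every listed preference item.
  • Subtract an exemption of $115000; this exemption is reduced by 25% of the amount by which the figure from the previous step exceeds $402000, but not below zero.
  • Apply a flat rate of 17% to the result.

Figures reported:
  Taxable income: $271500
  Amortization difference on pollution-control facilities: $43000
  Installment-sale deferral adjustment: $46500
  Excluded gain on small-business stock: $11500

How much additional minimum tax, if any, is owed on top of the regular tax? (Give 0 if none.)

Regular tax:
  $230000 × 10% = $23000
  $41500 × 23% = $9545
  → $32545

Minimum tax:
  Adjusted income: $271500 + $43000 + $46500 + $11500 = $372500
  Exemption: $372500 ≤ $402000, so full $115000 applies
  Base: $372500 − $115000 = $257500
  $257500 × 17% = $43775

Excess of minimum tax over regular tax: $43775 − $32545 = $11230.

$11230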